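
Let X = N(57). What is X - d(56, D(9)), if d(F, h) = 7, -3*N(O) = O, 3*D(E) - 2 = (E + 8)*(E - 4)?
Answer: -26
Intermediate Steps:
D(E) = 2/3 + (-4 + E)*(8 + E)/3 (D(E) = 2/3 + ((E + 8)*(E - 4))/3 = 2/3 + ((8 + E)*(-4 + E))/3 = 2/3 + ((-4 + E)*(8 + E))/3 = 2/3 + (-4 + E)*(8 + E)/3)
N(O) = -O/3
X = -19 (X = -1/3*57 = -19)
X - d(56, D(9)) = -19 - 1*7 = -19 - 7 = -26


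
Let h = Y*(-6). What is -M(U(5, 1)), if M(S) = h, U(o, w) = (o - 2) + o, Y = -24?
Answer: -144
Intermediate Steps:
h = 144 (h = -24*(-6) = 144)
U(o, w) = -2 + 2*o (U(o, w) = (-2 + o) + o = -2 + 2*o)
M(S) = 144
-M(U(5, 1)) = -1*144 = -144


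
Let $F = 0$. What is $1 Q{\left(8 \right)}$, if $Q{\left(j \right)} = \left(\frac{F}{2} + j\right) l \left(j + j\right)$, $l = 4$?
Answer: $512$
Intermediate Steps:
$Q{\left(j \right)} = 8 j^{2}$ ($Q{\left(j \right)} = \left(\frac{0}{2} + j\right) 4 \left(j + j\right) = \left(0 \cdot \frac{1}{2} + j\right) 4 \cdot 2 j = \left(0 + j\right) 8 j = j 8 j = 8 j^{2}$)
$1 Q{\left(8 \right)} = 1 \cdot 8 \cdot 8^{2} = 1 \cdot 8 \cdot 64 = 1 \cdot 512 = 512$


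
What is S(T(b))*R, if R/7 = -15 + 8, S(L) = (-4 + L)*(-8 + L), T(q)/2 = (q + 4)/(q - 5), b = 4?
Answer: -23520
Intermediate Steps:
T(q) = 2*(4 + q)/(-5 + q) (T(q) = 2*((q + 4)/(q - 5)) = 2*((4 + q)/(-5 + q)) = 2*(4 + q)/(-5 + q))
S(L) = (-8 + L)*(-4 + L)
R = -49 (R = 7*(-15 + 8) = 7*(-7) = -49)
S(T(b))*R = (32 + (2*(4 + 4)/(-5 + 4))**2 - 24*(4 + 4)/(-5 + 4))*(-49) = (32 + (2*8/(-1))**2 - 24*8/(-1))*(-49) = (32 + (2*(-1)*8)**2 - 24*(-1)*8)*(-49) = (32 + (-16)**2 - 12*(-16))*(-49) = (32 + 256 + 192)*(-49) = 480*(-49) = -23520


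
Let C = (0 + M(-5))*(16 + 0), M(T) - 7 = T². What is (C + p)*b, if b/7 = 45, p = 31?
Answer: 171045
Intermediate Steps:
M(T) = 7 + T²
b = 315 (b = 7*45 = 315)
C = 512 (C = (0 + (7 + (-5)²))*(16 + 0) = (0 + (7 + 25))*16 = (0 + 32)*16 = 32*16 = 512)
(C + p)*b = (512 + 31)*315 = 543*315 = 171045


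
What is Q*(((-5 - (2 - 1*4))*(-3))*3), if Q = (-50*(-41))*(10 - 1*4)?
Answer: 332100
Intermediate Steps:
Q = 12300 (Q = 2050*(10 - 4) = 2050*6 = 12300)
Q*(((-5 - (2 - 1*4))*(-3))*3) = 12300*(((-5 - (2 - 1*4))*(-3))*3) = 12300*(((-5 - (2 - 4))*(-3))*3) = 12300*(((-5 - 1*(-2))*(-3))*3) = 12300*(((-5 + 2)*(-3))*3) = 12300*(-3*(-3)*3) = 12300*(9*3) = 12300*27 = 332100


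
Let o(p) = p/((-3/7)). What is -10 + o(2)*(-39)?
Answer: 172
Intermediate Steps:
o(p) = -7*p/3 (o(p) = p/((-3*⅐)) = p/(-3/7) = p*(-7/3) = -7*p/3)
-10 + o(2)*(-39) = -10 - 7/3*2*(-39) = -10 - 14/3*(-39) = -10 + 182 = 172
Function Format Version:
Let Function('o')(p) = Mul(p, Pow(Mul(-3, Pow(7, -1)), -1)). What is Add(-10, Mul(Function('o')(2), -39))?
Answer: 172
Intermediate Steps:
Function('o')(p) = Mul(Rational(-7, 3), p) (Function('o')(p) = Mul(p, Pow(Mul(-3, Rational(1, 7)), -1)) = Mul(p, Pow(Rational(-3, 7), -1)) = Mul(p, Rational(-7, 3)) = Mul(Rational(-7, 3), p))
Add(-10, Mul(Function('o')(2), -39)) = Add(-10, Mul(Mul(Rational(-7, 3), 2), -39)) = Add(-10, Mul(Rational(-14, 3), -39)) = Add(-10, 182) = 172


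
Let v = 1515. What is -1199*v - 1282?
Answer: -1817767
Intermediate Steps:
-1199*v - 1282 = -1199*1515 - 1282 = -1816485 - 1282 = -1817767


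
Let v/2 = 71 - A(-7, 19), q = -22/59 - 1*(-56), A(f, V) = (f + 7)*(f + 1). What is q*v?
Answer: 466044/59 ≈ 7899.0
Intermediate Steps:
A(f, V) = (1 + f)*(7 + f) (A(f, V) = (7 + f)*(1 + f) = (1 + f)*(7 + f))
q = 3282/59 (q = -22*1/59 + 56 = -22/59 + 56 = 3282/59 ≈ 55.627)
v = 142 (v = 2*(71 - (7 + (-7)² + 8*(-7))) = 2*(71 - (7 + 49 - 56)) = 2*(71 - 1*0) = 2*(71 + 0) = 2*71 = 142)
q*v = (3282/59)*142 = 466044/59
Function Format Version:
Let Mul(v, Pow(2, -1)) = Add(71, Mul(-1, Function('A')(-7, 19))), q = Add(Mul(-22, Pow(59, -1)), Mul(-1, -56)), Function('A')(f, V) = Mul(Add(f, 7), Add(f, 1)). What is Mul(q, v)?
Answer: Rational(466044, 59) ≈ 7899.0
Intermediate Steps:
Function('A')(f, V) = Mul(Add(1, f), Add(7, f)) (Function('A')(f, V) = Mul(Add(7, f), Add(1, f)) = Mul(Add(1, f), Add(7, f)))
q = Rational(3282, 59) (q = Add(Mul(-22, Rational(1, 59)), 56) = Add(Rational(-22, 59), 56) = Rational(3282, 59) ≈ 55.627)
v = 142 (v = Mul(2, Add(71, Mul(-1, Add(7, Pow(-7, 2), Mul(8, -7))))) = Mul(2, Add(71, Mul(-1, Add(7, 49, -56)))) = Mul(2, Add(71, Mul(-1, 0))) = Mul(2, Add(71, 0)) = Mul(2, 71) = 142)
Mul(q, v) = Mul(Rational(3282, 59), 142) = Rational(466044, 59)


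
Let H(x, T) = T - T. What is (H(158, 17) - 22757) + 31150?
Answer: 8393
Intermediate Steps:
H(x, T) = 0
(H(158, 17) - 22757) + 31150 = (0 - 22757) + 31150 = -22757 + 31150 = 8393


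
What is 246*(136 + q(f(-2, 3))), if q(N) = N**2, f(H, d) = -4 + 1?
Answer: 35670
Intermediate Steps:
f(H, d) = -3
246*(136 + q(f(-2, 3))) = 246*(136 + (-3)**2) = 246*(136 + 9) = 246*145 = 35670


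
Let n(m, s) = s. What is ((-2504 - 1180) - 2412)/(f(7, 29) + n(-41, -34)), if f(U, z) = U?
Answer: 2032/9 ≈ 225.78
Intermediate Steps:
((-2504 - 1180) - 2412)/(f(7, 29) + n(-41, -34)) = ((-2504 - 1180) - 2412)/(7 - 34) = (-3684 - 2412)/(-27) = -6096*(-1/27) = 2032/9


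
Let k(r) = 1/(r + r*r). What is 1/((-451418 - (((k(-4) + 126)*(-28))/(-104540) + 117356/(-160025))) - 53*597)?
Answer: -10037408100/4848653297305111 ≈ -2.0701e-6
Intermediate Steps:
k(r) = 1/(r + r**2)
1/((-451418 - (((k(-4) + 126)*(-28))/(-104540) + 117356/(-160025))) - 53*597) = 1/((-451418 - (((1/((-4)*(1 - 4)) + 126)*(-28))/(-104540) + 117356/(-160025))) - 53*597) = 1/((-451418 - (((-1/4/(-3) + 126)*(-28))*(-1/104540) + 117356*(-1/160025))) - 31641) = 1/((-451418 - (((-1/4*(-1/3) + 126)*(-28))*(-1/104540) - 117356/160025)) - 31641) = 1/((-451418 - (((1/12 + 126)*(-28))*(-1/104540) - 117356/160025)) - 31641) = 1/((-451418 - (((1513/12)*(-28))*(-1/104540) - 117356/160025)) - 31641) = 1/((-451418 - (-10591/3*(-1/104540) - 117356/160025)) - 31641) = 1/((-451418 - (10591/313620 - 117356/160025)) - 31641) = 1/((-451418 - 1*(-7022072789/10037408100)) - 31641) = 1/((-451418 + 7022072789/10037408100) - 31641) = 1/(-4531059667613011/10037408100 - 31641) = 1/(-4848653297305111/10037408100) = -10037408100/4848653297305111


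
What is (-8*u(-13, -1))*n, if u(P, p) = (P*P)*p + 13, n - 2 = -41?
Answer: -48672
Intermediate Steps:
n = -39 (n = 2 - 41 = -39)
u(P, p) = 13 + p*P**2 (u(P, p) = P**2*p + 13 = p*P**2 + 13 = 13 + p*P**2)
(-8*u(-13, -1))*n = -8*(13 - 1*(-13)**2)*(-39) = -8*(13 - 1*169)*(-39) = -8*(13 - 169)*(-39) = -8*(-156)*(-39) = 1248*(-39) = -48672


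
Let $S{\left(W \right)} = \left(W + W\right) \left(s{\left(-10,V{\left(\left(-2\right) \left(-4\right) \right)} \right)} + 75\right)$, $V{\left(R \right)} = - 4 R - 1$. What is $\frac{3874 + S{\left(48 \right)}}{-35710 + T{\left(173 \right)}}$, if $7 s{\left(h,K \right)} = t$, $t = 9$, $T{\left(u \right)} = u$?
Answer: $- \frac{78382}{248759} \approx -0.31509$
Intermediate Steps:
$V{\left(R \right)} = -1 - 4 R$
$s{\left(h,K \right)} = \frac{9}{7}$ ($s{\left(h,K \right)} = \frac{1}{7} \cdot 9 = \frac{9}{7}$)
$S{\left(W \right)} = \frac{1068 W}{7}$ ($S{\left(W \right)} = \left(W + W\right) \left(\frac{9}{7} + 75\right) = 2 W \frac{534}{7} = \frac{1068 W}{7}$)
$\frac{3874 + S{\left(48 \right)}}{-35710 + T{\left(173 \right)}} = \frac{3874 + \frac{1068}{7} \cdot 48}{-35710 + 173} = \frac{3874 + \frac{51264}{7}}{-35537} = \frac{78382}{7} \left(- \frac{1}{35537}\right) = - \frac{78382}{248759}$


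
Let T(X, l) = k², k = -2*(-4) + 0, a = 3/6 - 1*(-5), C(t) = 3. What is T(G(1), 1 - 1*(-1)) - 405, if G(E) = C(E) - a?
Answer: -341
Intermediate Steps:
a = 11/2 (a = 3*(⅙) + 5 = ½ + 5 = 11/2 ≈ 5.5000)
G(E) = -5/2 (G(E) = 3 - 1*11/2 = 3 - 11/2 = -5/2)
k = 8 (k = 8 + 0 = 8)
T(X, l) = 64 (T(X, l) = 8² = 64)
T(G(1), 1 - 1*(-1)) - 405 = 64 - 405 = -341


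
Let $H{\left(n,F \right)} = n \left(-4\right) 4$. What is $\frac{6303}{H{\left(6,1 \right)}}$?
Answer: $- \frac{2101}{32} \approx -65.656$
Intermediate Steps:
$H{\left(n,F \right)} = - 16 n$ ($H{\left(n,F \right)} = - 4 n 4 = - 16 n$)
$\frac{6303}{H{\left(6,1 \right)}} = \frac{6303}{\left(-16\right) 6} = \frac{6303}{-96} = 6303 \left(- \frac{1}{96}\right) = - \frac{2101}{32}$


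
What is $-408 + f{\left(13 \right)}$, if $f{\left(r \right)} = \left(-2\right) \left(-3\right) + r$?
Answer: $-389$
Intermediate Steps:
$f{\left(r \right)} = 6 + r$
$-408 + f{\left(13 \right)} = -408 + \left(6 + 13\right) = -408 + 19 = -389$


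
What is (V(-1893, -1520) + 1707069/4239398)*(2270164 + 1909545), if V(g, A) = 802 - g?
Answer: 47761052734778411/4239398 ≈ 1.1266e+10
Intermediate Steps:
(V(-1893, -1520) + 1707069/4239398)*(2270164 + 1909545) = ((802 - 1*(-1893)) + 1707069/4239398)*(2270164 + 1909545) = ((802 + 1893) + 1707069*(1/4239398))*4179709 = (2695 + 1707069/4239398)*4179709 = (11426884679/4239398)*4179709 = 47761052734778411/4239398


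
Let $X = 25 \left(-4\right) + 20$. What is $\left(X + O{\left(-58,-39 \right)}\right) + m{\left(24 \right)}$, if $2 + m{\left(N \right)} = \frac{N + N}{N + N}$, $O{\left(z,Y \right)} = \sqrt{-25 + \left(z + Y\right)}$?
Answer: $-81 + i \sqrt{122} \approx -81.0 + 11.045 i$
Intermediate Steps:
$O{\left(z,Y \right)} = \sqrt{-25 + Y + z}$ ($O{\left(z,Y \right)} = \sqrt{-25 + \left(Y + z\right)} = \sqrt{-25 + Y + z}$)
$m{\left(N \right)} = -1$ ($m{\left(N \right)} = -2 + \frac{N + N}{N + N} = -2 + \frac{2 N}{2 N} = -2 + 2 N \frac{1}{2 N} = -2 + 1 = -1$)
$X = -80$ ($X = -100 + 20 = -80$)
$\left(X + O{\left(-58,-39 \right)}\right) + m{\left(24 \right)} = \left(-80 + \sqrt{-25 - 39 - 58}\right) - 1 = \left(-80 + \sqrt{-122}\right) - 1 = \left(-80 + i \sqrt{122}\right) - 1 = -81 + i \sqrt{122}$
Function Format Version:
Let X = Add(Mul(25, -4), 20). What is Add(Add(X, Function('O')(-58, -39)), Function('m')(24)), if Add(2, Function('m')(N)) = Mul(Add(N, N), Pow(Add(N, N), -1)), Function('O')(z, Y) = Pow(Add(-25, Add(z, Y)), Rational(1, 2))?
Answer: Add(-81, Mul(I, Pow(122, Rational(1, 2)))) ≈ Add(-81.000, Mul(11.045, I))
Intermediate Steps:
Function('O')(z, Y) = Pow(Add(-25, Y, z), Rational(1, 2)) (Function('O')(z, Y) = Pow(Add(-25, Add(Y, z)), Rational(1, 2)) = Pow(Add(-25, Y, z), Rational(1, 2)))
Function('m')(N) = -1 (Function('m')(N) = Add(-2, Mul(Add(N, N), Pow(Add(N, N), -1))) = Add(-2, Mul(Mul(2, N), Pow(Mul(2, N), -1))) = Add(-2, Mul(Mul(2, N), Mul(Rational(1, 2), Pow(N, -1)))) = Add(-2, 1) = -1)
X = -80 (X = Add(-100, 20) = -80)
Add(Add(X, Function('O')(-58, -39)), Function('m')(24)) = Add(Add(-80, Pow(Add(-25, -39, -58), Rational(1, 2))), -1) = Add(Add(-80, Pow(-122, Rational(1, 2))), -1) = Add(Add(-80, Mul(I, Pow(122, Rational(1, 2)))), -1) = Add(-81, Mul(I, Pow(122, Rational(1, 2))))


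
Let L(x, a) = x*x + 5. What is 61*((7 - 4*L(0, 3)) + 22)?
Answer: 549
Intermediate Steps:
L(x, a) = 5 + x**2 (L(x, a) = x**2 + 5 = 5 + x**2)
61*((7 - 4*L(0, 3)) + 22) = 61*((7 - 4*(5 + 0**2)) + 22) = 61*((7 - 4*(5 + 0)) + 22) = 61*((7 - 4*5) + 22) = 61*((7 - 20) + 22) = 61*(-13 + 22) = 61*9 = 549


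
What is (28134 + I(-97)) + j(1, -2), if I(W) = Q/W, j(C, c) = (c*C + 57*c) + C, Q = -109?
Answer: 2717952/97 ≈ 28020.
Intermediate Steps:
j(C, c) = C + 57*c + C*c (j(C, c) = (C*c + 57*c) + C = (57*c + C*c) + C = C + 57*c + C*c)
I(W) = -109/W
(28134 + I(-97)) + j(1, -2) = (28134 - 109/(-97)) + (1 + 57*(-2) + 1*(-2)) = (28134 - 109*(-1/97)) + (1 - 114 - 2) = (28134 + 109/97) - 115 = 2729107/97 - 115 = 2717952/97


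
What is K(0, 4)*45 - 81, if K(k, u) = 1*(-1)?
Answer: -126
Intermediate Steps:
K(k, u) = -1
K(0, 4)*45 - 81 = -1*45 - 81 = -45 - 81 = -126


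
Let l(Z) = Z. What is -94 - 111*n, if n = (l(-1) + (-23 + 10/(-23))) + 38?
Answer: -36794/23 ≈ -1599.7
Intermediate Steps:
n = 312/23 (n = (-1 + (-23 + 10/(-23))) + 38 = (-1 + (-23 + 10*(-1/23))) + 38 = (-1 + (-23 - 10/23)) + 38 = (-1 - 539/23) + 38 = -562/23 + 38 = 312/23 ≈ 13.565)
-94 - 111*n = -94 - 111*312/23 = -94 - 34632/23 = -36794/23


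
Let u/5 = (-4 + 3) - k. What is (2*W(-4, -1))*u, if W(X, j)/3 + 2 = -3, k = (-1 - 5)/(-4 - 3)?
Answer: 1950/7 ≈ 278.57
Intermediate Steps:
k = 6/7 (k = -6/(-7) = -6*(-⅐) = 6/7 ≈ 0.85714)
u = -65/7 (u = 5*((-4 + 3) - 1*6/7) = 5*(-1 - 6/7) = 5*(-13/7) = -65/7 ≈ -9.2857)
W(X, j) = -15 (W(X, j) = -6 + 3*(-3) = -6 - 9 = -15)
(2*W(-4, -1))*u = (2*(-15))*(-65/7) = -30*(-65/7) = 1950/7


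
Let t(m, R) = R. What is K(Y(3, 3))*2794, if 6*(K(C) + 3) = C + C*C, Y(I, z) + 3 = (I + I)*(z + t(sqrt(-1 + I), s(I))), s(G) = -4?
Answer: 25146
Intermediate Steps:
Y(I, z) = -3 + 2*I*(-4 + z) (Y(I, z) = -3 + (I + I)*(z - 4) = -3 + (2*I)*(-4 + z) = -3 + 2*I*(-4 + z))
K(C) = -3 + C/6 + C**2/6 (K(C) = -3 + (C + C*C)/6 = -3 + (C + C**2)/6 = -3 + (C/6 + C**2/6) = -3 + C/6 + C**2/6)
K(Y(3, 3))*2794 = (-3 + (-3 - 8*3 + 2*3*3)/6 + (-3 - 8*3 + 2*3*3)**2/6)*2794 = (-3 + (-3 - 24 + 18)/6 + (-3 - 24 + 18)**2/6)*2794 = (-3 + (1/6)*(-9) + (1/6)*(-9)**2)*2794 = (-3 - 3/2 + (1/6)*81)*2794 = (-3 - 3/2 + 27/2)*2794 = 9*2794 = 25146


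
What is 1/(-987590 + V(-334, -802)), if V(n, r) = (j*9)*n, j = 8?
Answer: -1/1011638 ≈ -9.8850e-7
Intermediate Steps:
V(n, r) = 72*n (V(n, r) = (8*9)*n = 72*n)
1/(-987590 + V(-334, -802)) = 1/(-987590 + 72*(-334)) = 1/(-987590 - 24048) = 1/(-1011638) = -1/1011638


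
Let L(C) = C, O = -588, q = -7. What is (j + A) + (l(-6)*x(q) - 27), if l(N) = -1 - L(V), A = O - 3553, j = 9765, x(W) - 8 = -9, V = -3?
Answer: 5595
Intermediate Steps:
x(W) = -1 (x(W) = 8 - 9 = -1)
A = -4141 (A = -588 - 3553 = -4141)
l(N) = 2 (l(N) = -1 - 1*(-3) = -1 + 3 = 2)
(j + A) + (l(-6)*x(q) - 27) = (9765 - 4141) + (2*(-1) - 27) = 5624 + (-2 - 27) = 5624 - 29 = 5595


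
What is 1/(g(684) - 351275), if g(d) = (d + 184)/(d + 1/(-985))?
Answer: -673739/236666812245 ≈ -2.8468e-6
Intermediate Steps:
g(d) = (184 + d)/(-1/985 + d) (g(d) = (184 + d)/(d - 1/985) = (184 + d)/(-1/985 + d))
1/(g(684) - 351275) = 1/(985*(184 + 684)/(-1 + 985*684) - 351275) = 1/(985*868/(-1 + 673740) - 351275) = 1/(985*868/673739 - 351275) = 1/(985*(1/673739)*868 - 351275) = 1/(854980/673739 - 351275) = 1/(-236666812245/673739) = -673739/236666812245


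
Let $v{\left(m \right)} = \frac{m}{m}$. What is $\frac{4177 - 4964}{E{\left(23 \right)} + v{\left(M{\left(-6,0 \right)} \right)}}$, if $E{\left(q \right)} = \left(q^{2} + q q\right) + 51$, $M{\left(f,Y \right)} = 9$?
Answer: $- \frac{787}{1110} \approx -0.70901$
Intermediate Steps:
$v{\left(m \right)} = 1$
$E{\left(q \right)} = 51 + 2 q^{2}$ ($E{\left(q \right)} = \left(q^{2} + q^{2}\right) + 51 = 2 q^{2} + 51 = 51 + 2 q^{2}$)
$\frac{4177 - 4964}{E{\left(23 \right)} + v{\left(M{\left(-6,0 \right)} \right)}} = \frac{4177 - 4964}{\left(51 + 2 \cdot 23^{2}\right) + 1} = - \frac{787}{\left(51 + 2 \cdot 529\right) + 1} = - \frac{787}{\left(51 + 1058\right) + 1} = - \frac{787}{1109 + 1} = - \frac{787}{1110}$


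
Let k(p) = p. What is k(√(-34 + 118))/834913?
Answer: 2*√21/834913 ≈ 1.0977e-5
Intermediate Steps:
k(√(-34 + 118))/834913 = √(-34 + 118)/834913 = √84*(1/834913) = (2*√21)*(1/834913) = 2*√21/834913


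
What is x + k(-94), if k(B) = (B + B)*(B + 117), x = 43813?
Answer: 39489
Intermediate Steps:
k(B) = 2*B*(117 + B) (k(B) = (2*B)*(117 + B) = 2*B*(117 + B))
x + k(-94) = 43813 + 2*(-94)*(117 - 94) = 43813 + 2*(-94)*23 = 43813 - 4324 = 39489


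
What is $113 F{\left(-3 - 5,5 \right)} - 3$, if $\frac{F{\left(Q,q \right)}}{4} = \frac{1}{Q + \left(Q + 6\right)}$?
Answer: $- \frac{241}{5} \approx -48.2$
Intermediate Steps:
$F{\left(Q,q \right)} = \frac{4}{6 + 2 Q}$ ($F{\left(Q,q \right)} = \frac{4}{Q + \left(Q + 6\right)} = \frac{4}{Q + \left(6 + Q\right)} = \frac{4}{6 + 2 Q}$)
$113 F{\left(-3 - 5,5 \right)} - 3 = 113 \frac{2}{3 - 8} - 3 = 113 \frac{2}{-5} - 3 = 113 \cdot 2 \left(- \frac{1}{5}\right) - 3 = 113 \left(- \frac{2}{5}\right) - 3 = - \frac{226}{5} - 3 = - \frac{241}{5}$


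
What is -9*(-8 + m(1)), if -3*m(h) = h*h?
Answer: 75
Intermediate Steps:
m(h) = -h²/3 (m(h) = -h*h/3 = -h²/3)
-9*(-8 + m(1)) = -9*(-8 - ⅓*1²) = -9*(-8 - ⅓*1) = -9*(-8 - ⅓) = -9*(-25/3) = 75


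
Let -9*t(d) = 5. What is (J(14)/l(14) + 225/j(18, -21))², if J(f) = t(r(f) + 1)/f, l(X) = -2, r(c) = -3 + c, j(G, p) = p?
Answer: 148225/1296 ≈ 114.37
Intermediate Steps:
t(d) = -5/9 (t(d) = -⅑*5 = -5/9)
J(f) = -5/(9*f)
(J(14)/l(14) + 225/j(18, -21))² = (-5/9/14/(-2) + 225/(-21))² = (-5/9*1/14*(-½) + 225*(-1/21))² = (-5/126*(-½) - 75/7)² = (5/252 - 75/7)² = (-385/36)² = 148225/1296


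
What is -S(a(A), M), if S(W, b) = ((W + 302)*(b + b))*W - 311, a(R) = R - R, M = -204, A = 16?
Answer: 311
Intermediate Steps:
a(R) = 0
S(W, b) = -311 + 2*W*b*(302 + W) (S(W, b) = ((302 + W)*(2*b))*W - 311 = (2*b*(302 + W))*W - 311 = 2*W*b*(302 + W) - 311 = -311 + 2*W*b*(302 + W))
-S(a(A), M) = -(-311 + 2*(-204)*0**2 + 604*0*(-204)) = -(-311 + 2*(-204)*0 + 0) = -(-311 + 0 + 0) = -1*(-311) = 311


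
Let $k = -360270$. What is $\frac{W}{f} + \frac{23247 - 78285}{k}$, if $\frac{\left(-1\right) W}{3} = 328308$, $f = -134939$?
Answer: $\frac{60377557027}{8102412255} \approx 7.4518$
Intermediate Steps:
$W = -984924$ ($W = \left(-3\right) 328308 = -984924$)
$\frac{W}{f} + \frac{23247 - 78285}{k} = - \frac{984924}{-134939} + \frac{23247 - 78285}{-360270} = \left(-984924\right) \left(- \frac{1}{134939}\right) - - \frac{9173}{60045} = \frac{984924}{134939} + \frac{9173}{60045} = \frac{60377557027}{8102412255}$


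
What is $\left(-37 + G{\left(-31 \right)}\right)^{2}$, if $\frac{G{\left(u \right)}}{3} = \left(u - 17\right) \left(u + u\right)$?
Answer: $79049881$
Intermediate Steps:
$G{\left(u \right)} = 6 u \left(-17 + u\right)$ ($G{\left(u \right)} = 3 \left(u - 17\right) \left(u + u\right) = 3 \left(-17 + u\right) 2 u = 3 \cdot 2 u \left(-17 + u\right) = 6 u \left(-17 + u\right)$)
$\left(-37 + G{\left(-31 \right)}\right)^{2} = \left(-37 + 6 \left(-31\right) \left(-17 - 31\right)\right)^{2} = \left(-37 + 6 \left(-31\right) \left(-48\right)\right)^{2} = \left(-37 + 8928\right)^{2} = 8891^{2} = 79049881$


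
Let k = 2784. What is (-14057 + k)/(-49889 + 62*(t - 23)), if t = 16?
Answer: 11273/50323 ≈ 0.22401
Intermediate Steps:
(-14057 + k)/(-49889 + 62*(t - 23)) = (-14057 + 2784)/(-49889 + 62*(16 - 23)) = -11273/(-49889 + 62*(-7)) = -11273/(-49889 - 434) = -11273/(-50323) = -11273*(-1/50323) = 11273/50323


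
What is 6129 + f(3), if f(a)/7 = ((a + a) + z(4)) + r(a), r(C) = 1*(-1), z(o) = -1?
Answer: 6157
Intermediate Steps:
r(C) = -1
f(a) = -14 + 14*a (f(a) = 7*(((a + a) - 1) - 1) = 7*((2*a - 1) - 1) = 7*((-1 + 2*a) - 1) = 7*(-2 + 2*a) = -14 + 14*a)
6129 + f(3) = 6129 + (-14 + 14*3) = 6129 + (-14 + 42) = 6129 + 28 = 6157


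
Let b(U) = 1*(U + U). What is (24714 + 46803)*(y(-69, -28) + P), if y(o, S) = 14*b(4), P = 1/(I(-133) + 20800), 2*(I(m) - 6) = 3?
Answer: 333332297994/41615 ≈ 8.0099e+6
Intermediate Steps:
I(m) = 15/2 (I(m) = 6 + (½)*3 = 6 + 3/2 = 15/2)
b(U) = 2*U (b(U) = 1*(2*U) = 2*U)
P = 2/41615 (P = 1/(15/2 + 20800) = 1/(41615/2) = 2/41615 ≈ 4.8060e-5)
y(o, S) = 112 (y(o, S) = 14*(2*4) = 14*8 = 112)
(24714 + 46803)*(y(-69, -28) + P) = (24714 + 46803)*(112 + 2/41615) = 71517*(4660882/41615) = 333332297994/41615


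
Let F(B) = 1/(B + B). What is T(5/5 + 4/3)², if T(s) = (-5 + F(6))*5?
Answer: 87025/144 ≈ 604.34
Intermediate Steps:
F(B) = 1/(2*B)
T(s) = -295/12 (T(s) = (-5 + (½)/6)*5 = (-5 + (½)*(⅙))*5 = (-5 + 1/12)*5 = -59/12*5 = -295/12)
T(5/5 + 4/3)² = (-295/12)² = 87025/144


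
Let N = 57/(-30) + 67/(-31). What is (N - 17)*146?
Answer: -476617/155 ≈ -3074.9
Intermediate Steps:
N = -1259/310 (N = 57*(-1/30) + 67*(-1/31) = -19/10 - 67/31 = -1259/310 ≈ -4.0613)
(N - 17)*146 = (-1259/310 - 17)*146 = -6529/310*146 = -476617/155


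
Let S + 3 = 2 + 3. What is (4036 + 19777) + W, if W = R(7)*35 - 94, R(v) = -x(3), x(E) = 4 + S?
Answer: 23509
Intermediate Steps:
S = 2 (S = -3 + (2 + 3) = -3 + 5 = 2)
x(E) = 6 (x(E) = 4 + 2 = 6)
R(v) = -6 (R(v) = -1*6 = -6)
W = -304 (W = -6*35 - 94 = -210 - 94 = -304)
(4036 + 19777) + W = (4036 + 19777) - 304 = 23813 - 304 = 23509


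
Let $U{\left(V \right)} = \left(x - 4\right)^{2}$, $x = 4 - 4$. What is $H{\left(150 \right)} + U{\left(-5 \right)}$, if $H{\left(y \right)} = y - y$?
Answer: $16$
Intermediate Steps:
$x = 0$ ($x = 4 - 4 = 0$)
$U{\left(V \right)} = 16$ ($U{\left(V \right)} = \left(0 - 4\right)^{2} = \left(-4\right)^{2} = 16$)
$H{\left(y \right)} = 0$
$H{\left(150 \right)} + U{\left(-5 \right)} = 0 + 16 = 16$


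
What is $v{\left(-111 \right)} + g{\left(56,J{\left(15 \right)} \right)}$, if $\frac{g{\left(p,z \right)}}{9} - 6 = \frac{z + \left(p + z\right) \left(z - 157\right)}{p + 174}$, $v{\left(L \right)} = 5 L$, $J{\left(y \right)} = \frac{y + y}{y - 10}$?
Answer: $- \frac{99717}{115} \approx -867.1$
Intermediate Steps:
$J{\left(y \right)} = \frac{2 y}{-10 + y}$
$g{\left(p,z \right)} = 54 + \frac{9 \left(z + \left(-157 + z\right) \left(p + z\right)\right)}{174 + p}$ ($g{\left(p,z \right)} = 54 + 9 \frac{z + \left(p + z\right) \left(z - 157\right)}{p + 174} = 54 + 9 \frac{z + \left(p + z\right) \left(-157 + z\right)}{174 + p} = 54 + 9 \frac{z + \left(-157 + z\right) \left(p + z\right)}{174 + p} = 54 + \frac{9 \left(z + \left(-157 + z\right) \left(p + z\right)\right)}{174 + p}$)
$v{\left(-111 \right)} + g{\left(56,J{\left(15 \right)} \right)} = 5 \left(-111\right) + \frac{9 \left(1044 + \left(2 \cdot 15 \frac{1}{-10 + 15}\right)^{2} - 156 \cdot 2 \cdot 15 \frac{1}{-10 + 15} - 8456 + 56 \cdot 2 \cdot 15 \frac{1}{-10 + 15}\right)}{174 + 56} = -555 + \frac{9 \left(1044 + \left(2 \cdot 15 \cdot \frac{1}{5}\right)^{2} - 156 \cdot 2 \cdot 15 \cdot \frac{1}{5} - 8456 + 56 \cdot 2 \cdot 15 \cdot \frac{1}{5}\right)}{230} = -555 + 9 \cdot \frac{1}{230} \left(1044 + \left(2 \cdot 15 \cdot \frac{1}{5}\right)^{2} - 156 \cdot 2 \cdot 15 \cdot \frac{1}{5} - 8456 + 56 \cdot 2 \cdot 15 \cdot \frac{1}{5}\right) = -555 + 9 \cdot \frac{1}{230} \left(1044 + 6^{2} - 936 - 8456 + 56 \cdot 6\right) = -555 + 9 \cdot \frac{1}{230} \left(1044 + 36 - 936 - 8456 + 336\right) = -555 + 9 \cdot \frac{1}{230} \left(-7976\right) = -555 - \frac{35892}{115} = - \frac{99717}{115}$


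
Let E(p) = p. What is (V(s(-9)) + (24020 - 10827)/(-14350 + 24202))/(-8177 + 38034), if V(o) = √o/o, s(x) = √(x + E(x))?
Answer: 13193/294151164 - 2^(¾)*√3*I^(3/2)/179142 ≈ 5.6349e-5 - 1.1498e-5*I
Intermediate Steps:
s(x) = √2*√x (s(x) = √(x + x) = √(2*x) = √2*√x)
V(o) = o^(-½)
(V(s(-9)) + (24020 - 10827)/(-14350 + 24202))/(-8177 + 38034) = ((√2*√(-9))^(-½) + (24020 - 10827)/(-14350 + 24202))/(-8177 + 38034) = ((√2*(3*I))^(-½) + 13193/9852)/29857 = ((3*I*√2)^(-½) + 13193*(1/9852))*(1/29857) = (2^(¾)*√3*(-I^(3/2))/6 + 13193/9852)*(1/29857) = (13193/9852 + 2^(¾)*√3*(-I^(3/2))/6)*(1/29857) = 13193/294151164 + 2^(¾)*√3*(-I^(3/2))/179142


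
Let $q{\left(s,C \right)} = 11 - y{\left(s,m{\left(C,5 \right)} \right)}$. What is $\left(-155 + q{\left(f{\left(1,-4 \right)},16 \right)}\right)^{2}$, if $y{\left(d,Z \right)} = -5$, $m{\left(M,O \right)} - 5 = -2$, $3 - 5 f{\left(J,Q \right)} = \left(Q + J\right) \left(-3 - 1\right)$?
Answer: $19321$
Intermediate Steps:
$f{\left(J,Q \right)} = \frac{3}{5} + \frac{4 J}{5} + \frac{4 Q}{5}$ ($f{\left(J,Q \right)} = \frac{3}{5} - \frac{\left(Q + J\right) \left(-3 - 1\right)}{5} = \frac{3}{5} - \frac{\left(J + Q\right) \left(-4\right)}{5} = \frac{3}{5} - \frac{- 4 J - 4 Q}{5} = \frac{3}{5} + \left(\frac{4 J}{5} + \frac{4 Q}{5}\right) = \frac{3}{5} + \frac{4 J}{5} + \frac{4 Q}{5}$)
$m{\left(M,O \right)} = 3$ ($m{\left(M,O \right)} = 5 - 2 = 3$)
$q{\left(s,C \right)} = 16$ ($q{\left(s,C \right)} = 11 - -5 = 11 + 5 = 16$)
$\left(-155 + q{\left(f{\left(1,-4 \right)},16 \right)}\right)^{2} = \left(-155 + 16\right)^{2} = \left(-139\right)^{2} = 19321$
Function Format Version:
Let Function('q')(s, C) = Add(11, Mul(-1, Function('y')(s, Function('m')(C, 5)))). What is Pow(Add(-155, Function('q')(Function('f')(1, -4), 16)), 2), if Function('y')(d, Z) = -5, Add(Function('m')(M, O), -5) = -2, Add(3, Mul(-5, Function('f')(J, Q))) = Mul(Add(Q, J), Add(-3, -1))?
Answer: 19321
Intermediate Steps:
Function('f')(J, Q) = Add(Rational(3, 5), Mul(Rational(4, 5), J), Mul(Rational(4, 5), Q)) (Function('f')(J, Q) = Add(Rational(3, 5), Mul(Rational(-1, 5), Mul(Add(Q, J), Add(-3, -1)))) = Add(Rational(3, 5), Mul(Rational(-1, 5), Mul(Add(J, Q), -4))) = Add(Rational(3, 5), Mul(Rational(-1, 5), Add(Mul(-4, J), Mul(-4, Q)))) = Add(Rational(3, 5), Add(Mul(Rational(4, 5), J), Mul(Rational(4, 5), Q))) = Add(Rational(3, 5), Mul(Rational(4, 5), J), Mul(Rational(4, 5), Q)))
Function('m')(M, O) = 3 (Function('m')(M, O) = Add(5, -2) = 3)
Function('q')(s, C) = 16 (Function('q')(s, C) = Add(11, Mul(-1, -5)) = Add(11, 5) = 16)
Pow(Add(-155, Function('q')(Function('f')(1, -4), 16)), 2) = Pow(Add(-155, 16), 2) = Pow(-139, 2) = 19321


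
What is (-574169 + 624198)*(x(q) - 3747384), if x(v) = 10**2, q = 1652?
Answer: -187472871236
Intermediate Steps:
x(v) = 100
(-574169 + 624198)*(x(q) - 3747384) = (-574169 + 624198)*(100 - 3747384) = 50029*(-3747284) = -187472871236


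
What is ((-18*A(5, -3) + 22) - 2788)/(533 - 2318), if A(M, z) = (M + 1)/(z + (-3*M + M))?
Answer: 2390/1547 ≈ 1.5449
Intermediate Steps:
A(M, z) = (1 + M)/(z - 2*M)
((-18*A(5, -3) + 22) - 2788)/(533 - 2318) = ((-18*(1 + 5)/(-3 - 2*5) + 22) - 2788)/(533 - 2318) = ((-18*6/(-3 - 10) + 22) - 2788)/(-1785) = ((-18*6/(-13) + 22) - 2788)*(-1/1785) = ((-(-18)*6/13 + 22) - 2788)*(-1/1785) = ((-18*(-6/13) + 22) - 2788)*(-1/1785) = ((108/13 + 22) - 2788)*(-1/1785) = (394/13 - 2788)*(-1/1785) = -35850/13*(-1/1785) = 2390/1547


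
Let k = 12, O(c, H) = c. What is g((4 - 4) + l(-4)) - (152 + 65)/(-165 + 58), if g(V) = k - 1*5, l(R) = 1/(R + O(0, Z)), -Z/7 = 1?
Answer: 966/107 ≈ 9.0280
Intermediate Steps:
Z = -7 (Z = -7*1 = -7)
l(R) = 1/R (l(R) = 1/(R + 0) = 1/R)
g(V) = 7 (g(V) = 12 - 1*5 = 12 - 5 = 7)
g((4 - 4) + l(-4)) - (152 + 65)/(-165 + 58) = 7 - (152 + 65)/(-165 + 58) = 7 - 217/(-107) = 7 - 217*(-1)/107 = 7 - 1*(-217/107) = 7 + 217/107 = 966/107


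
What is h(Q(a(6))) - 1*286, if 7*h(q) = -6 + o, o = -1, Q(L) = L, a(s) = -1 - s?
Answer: -287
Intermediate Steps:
h(q) = -1 (h(q) = (-6 - 1)/7 = (⅐)*(-7) = -1)
h(Q(a(6))) - 1*286 = -1 - 1*286 = -1 - 286 = -287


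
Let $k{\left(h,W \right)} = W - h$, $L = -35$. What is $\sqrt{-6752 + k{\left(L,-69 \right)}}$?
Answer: $3 i \sqrt{754} \approx 82.377 i$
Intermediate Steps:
$\sqrt{-6752 + k{\left(L,-69 \right)}} = \sqrt{-6752 - 34} = \sqrt{-6786} = 3 i \sqrt{754}$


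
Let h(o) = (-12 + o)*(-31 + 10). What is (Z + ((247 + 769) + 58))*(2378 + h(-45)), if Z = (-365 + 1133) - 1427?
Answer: 1483625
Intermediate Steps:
h(o) = 252 - 21*o (h(o) = (-12 + o)*(-21) = 252 - 21*o)
Z = -659 (Z = 768 - 1427 = -659)
(Z + ((247 + 769) + 58))*(2378 + h(-45)) = (-659 + ((247 + 769) + 58))*(2378 + (252 - 21*(-45))) = (-659 + (1016 + 58))*(2378 + (252 + 945)) = (-659 + 1074)*(2378 + 1197) = 415*3575 = 1483625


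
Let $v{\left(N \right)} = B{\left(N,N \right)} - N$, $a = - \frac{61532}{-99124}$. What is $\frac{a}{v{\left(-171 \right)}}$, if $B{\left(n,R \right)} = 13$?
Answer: $\frac{15383}{4559704} \approx 0.0033737$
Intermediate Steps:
$a = \frac{15383}{24781}$ ($a = \left(-61532\right) \left(- \frac{1}{99124}\right) = \frac{15383}{24781} \approx 0.62076$)
$v{\left(N \right)} = 13 - N$
$\frac{a}{v{\left(-171 \right)}} = \frac{15383}{24781 \left(13 - -171\right)} = \frac{15383}{24781 \left(13 + 171\right)} = \frac{15383}{24781 \cdot 184} = \frac{15383}{24781} \cdot \frac{1}{184} = \frac{15383}{4559704}$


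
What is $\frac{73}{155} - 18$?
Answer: $- \frac{2717}{155} \approx -17.529$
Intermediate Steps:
$\frac{73}{155} - 18 = - \frac{2717}{155}$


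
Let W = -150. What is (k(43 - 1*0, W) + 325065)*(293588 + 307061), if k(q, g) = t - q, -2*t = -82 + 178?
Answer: 195195308126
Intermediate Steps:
t = -48 (t = -(-82 + 178)/2 = -1/2*96 = -48)
k(q, g) = -48 - q
(k(43 - 1*0, W) + 325065)*(293588 + 307061) = ((-48 - (43 - 1*0)) + 325065)*(293588 + 307061) = ((-48 - (43 + 0)) + 325065)*600649 = ((-48 - 1*43) + 325065)*600649 = ((-48 - 43) + 325065)*600649 = (-91 + 325065)*600649 = 324974*600649 = 195195308126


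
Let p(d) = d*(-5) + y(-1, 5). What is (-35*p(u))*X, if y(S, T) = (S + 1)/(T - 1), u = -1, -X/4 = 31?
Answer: 21700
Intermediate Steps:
X = -124 (X = -4*31 = -124)
y(S, T) = (1 + S)/(-1 + T)
p(d) = -5*d (p(d) = d*(-5) + (1 - 1)/(-1 + 5) = -5*d + 0/4 = -5*d + (¼)*0 = -5*d + 0 = -5*d)
(-35*p(u))*X = -(-175)*(-1)*(-124) = -35*5*(-124) = -175*(-124) = 21700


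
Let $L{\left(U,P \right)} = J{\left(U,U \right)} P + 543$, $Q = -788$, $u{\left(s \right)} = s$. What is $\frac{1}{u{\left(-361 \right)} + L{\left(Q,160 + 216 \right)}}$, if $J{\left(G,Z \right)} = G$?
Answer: $- \frac{1}{296106} \approx -3.3772 \cdot 10^{-6}$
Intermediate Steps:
$L{\left(U,P \right)} = 543 + P U$ ($L{\left(U,P \right)} = U P + 543 = P U + 543 = 543 + P U$)
$\frac{1}{u{\left(-361 \right)} + L{\left(Q,160 + 216 \right)}} = \frac{1}{-361 + \left(543 + \left(160 + 216\right) \left(-788\right)\right)} = \frac{1}{-361 + \left(543 + 376 \left(-788\right)\right)} = \frac{1}{-361 + \left(543 - 296288\right)} = \frac{1}{-361 - 295745} = \frac{1}{-296106} = - \frac{1}{296106}$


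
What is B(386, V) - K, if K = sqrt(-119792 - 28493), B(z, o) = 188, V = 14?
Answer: 188 - I*sqrt(148285) ≈ 188.0 - 385.08*I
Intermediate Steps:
K = I*sqrt(148285) (K = sqrt(-148285) = I*sqrt(148285) ≈ 385.08*I)
B(386, V) - K = 188 - I*sqrt(148285)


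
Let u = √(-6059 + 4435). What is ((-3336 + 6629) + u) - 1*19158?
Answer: -15865 + 2*I*√406 ≈ -15865.0 + 40.299*I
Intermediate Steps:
u = 2*I*√406 (u = √(-1624) = 2*I*√406 ≈ 40.299*I)
((-3336 + 6629) + u) - 1*19158 = ((-3336 + 6629) + 2*I*√406) - 1*19158 = (3293 + 2*I*√406) - 19158 = -15865 + 2*I*√406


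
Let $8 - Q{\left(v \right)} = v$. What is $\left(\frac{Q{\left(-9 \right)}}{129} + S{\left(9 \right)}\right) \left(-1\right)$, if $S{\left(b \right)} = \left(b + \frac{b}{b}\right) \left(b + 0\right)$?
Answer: $- \frac{11627}{129} \approx -90.132$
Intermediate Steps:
$S{\left(b \right)} = b \left(1 + b\right)$ ($S{\left(b \right)} = \left(b + 1\right) b = \left(1 + b\right) b = b \left(1 + b\right)$)
$Q{\left(v \right)} = 8 - v$
$\left(\frac{Q{\left(-9 \right)}}{129} + S{\left(9 \right)}\right) \left(-1\right) = \left(\frac{8 - -9}{129} + 9 \left(1 + 9\right)\right) \left(-1\right) = \left(\left(8 + 9\right) \frac{1}{129} + 9 \cdot 10\right) \left(-1\right) = \left(17 \cdot \frac{1}{129} + 90\right) \left(-1\right) = \left(\frac{17}{129} + 90\right) \left(-1\right) = \frac{11627}{129} \left(-1\right) = - \frac{11627}{129}$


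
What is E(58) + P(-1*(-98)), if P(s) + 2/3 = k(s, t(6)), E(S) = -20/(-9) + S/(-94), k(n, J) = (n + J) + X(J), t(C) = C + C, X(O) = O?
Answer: 52003/423 ≈ 122.94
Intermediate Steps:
t(C) = 2*C
k(n, J) = n + 2*J (k(n, J) = (n + J) + J = (J + n) + J = n + 2*J)
E(S) = 20/9 - S/94 (E(S) = -20*(-1/9) + S*(-1/94) = 20/9 - S/94)
P(s) = 70/3 + s (P(s) = -2/3 + (s + 2*(2*6)) = -2/3 + (s + 2*12) = -2/3 + (s + 24) = -2/3 + (24 + s) = 70/3 + s)
E(58) + P(-1*(-98)) = (20/9 - 1/94*58) + (70/3 - 1*(-98)) = (20/9 - 29/47) + (70/3 + 98) = 679/423 + 364/3 = 52003/423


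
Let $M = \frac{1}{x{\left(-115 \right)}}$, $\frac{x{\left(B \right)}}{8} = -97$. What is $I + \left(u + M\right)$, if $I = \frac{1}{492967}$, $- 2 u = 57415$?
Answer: $- \frac{10981836210531}{382542392} \approx -28708.0$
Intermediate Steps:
$u = - \frac{57415}{2}$ ($u = \left(- \frac{1}{2}\right) 57415 = - \frac{57415}{2} \approx -28708.0$)
$x{\left(B \right)} = -776$ ($x{\left(B \right)} = 8 \left(-97\right) = -776$)
$M = - \frac{1}{776}$ ($M = \frac{1}{-776} = - \frac{1}{776} \approx -0.0012887$)
$I = \frac{1}{492967} \approx 2.0285 \cdot 10^{-6}$
$I + \left(u + M\right) = \frac{1}{492967} - \frac{22277021}{776} = - \frac{10981836210531}{382542392}$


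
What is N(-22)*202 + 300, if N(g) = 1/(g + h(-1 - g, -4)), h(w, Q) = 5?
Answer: 4898/17 ≈ 288.12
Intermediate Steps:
N(g) = 1/(5 + g) (N(g) = 1/(g + 5) = 1/(5 + g))
N(-22)*202 + 300 = 202/(5 - 22) + 300 = 202/(-17) + 300 = -1/17*202 + 300 = -202/17 + 300 = 4898/17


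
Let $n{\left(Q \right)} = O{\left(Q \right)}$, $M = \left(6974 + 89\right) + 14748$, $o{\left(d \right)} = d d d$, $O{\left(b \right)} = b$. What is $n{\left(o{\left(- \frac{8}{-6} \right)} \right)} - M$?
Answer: $- \frac{588833}{27} \approx -21809.0$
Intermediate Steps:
$o{\left(d \right)} = d^{3}$ ($o{\left(d \right)} = d^{2} d = d^{3}$)
$M = 21811$ ($M = 7063 + 14748 = 21811$)
$n{\left(Q \right)} = Q$
$n{\left(o{\left(- \frac{8}{-6} \right)} \right)} - M = \left(- \frac{8}{-6}\right)^{3} - 21811 = \left(\left(-8\right) \left(- \frac{1}{6}\right)\right)^{3} - 21811 = \left(\frac{4}{3}\right)^{3} - 21811 = \frac{64}{27} - 21811 = - \frac{588833}{27}$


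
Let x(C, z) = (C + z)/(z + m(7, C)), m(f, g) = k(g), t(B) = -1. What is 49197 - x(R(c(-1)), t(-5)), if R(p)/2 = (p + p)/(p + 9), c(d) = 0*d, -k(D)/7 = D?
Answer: 49196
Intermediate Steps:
k(D) = -7*D
c(d) = 0
m(f, g) = -7*g
R(p) = 4*p/(9 + p) (R(p) = 2*((p + p)/(p + 9)) = 2*((2*p)/(9 + p)) = 2*(2*p/(9 + p)) = 4*p/(9 + p))
x(C, z) = (C + z)/(z - 7*C)
49197 - x(R(c(-1)), t(-5)) = 49197 - (4*0/(9 + 0) - 1)/(-1 - 28*0/(9 + 0)) = 49197 - (4*0/9 - 1)/(-1 - 28*0/9) = 49197 - (4*0*(⅑) - 1)/(-1 - 28*0/9) = 49197 - (0 - 1)/(-1 - 7*0) = 49197 - (-1)/(-1 + 0) = 49197 - (-1)/(-1) = 49197 - (-1)*(-1) = 49197 - 1*1 = 49197 - 1 = 49196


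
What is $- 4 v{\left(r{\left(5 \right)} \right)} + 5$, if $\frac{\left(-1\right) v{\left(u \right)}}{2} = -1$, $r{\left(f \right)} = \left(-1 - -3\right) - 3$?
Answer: $-3$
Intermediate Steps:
$r{\left(f \right)} = -1$ ($r{\left(f \right)} = \left(-1 + 3\right) - 3 = 2 - 3 = -1$)
$v{\left(u \right)} = 2$ ($v{\left(u \right)} = \left(-2\right) \left(-1\right) = 2$)
$- 4 v{\left(r{\left(5 \right)} \right)} + 5 = \left(-4\right) 2 + 5 = -8 + 5 = -3$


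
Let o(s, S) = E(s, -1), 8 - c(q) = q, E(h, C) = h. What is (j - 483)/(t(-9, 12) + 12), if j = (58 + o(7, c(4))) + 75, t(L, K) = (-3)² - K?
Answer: -343/9 ≈ -38.111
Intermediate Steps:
c(q) = 8 - q
o(s, S) = s
t(L, K) = 9 - K
j = 140 (j = (58 + 7) + 75 = 65 + 75 = 140)
(j - 483)/(t(-9, 12) + 12) = (140 - 483)/((9 - 1*12) + 12) = -343/((9 - 12) + 12) = -343/(-3 + 12) = -343/9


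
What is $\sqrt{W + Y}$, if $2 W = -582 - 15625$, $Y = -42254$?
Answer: $\frac{i \sqrt{201430}}{2} \approx 224.4 i$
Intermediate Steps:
$W = - \frac{16207}{2}$ ($W = \frac{-582 - 15625}{2} = \frac{1}{2} \left(-16207\right) = - \frac{16207}{2} \approx -8103.5$)
$\sqrt{W + Y} = \sqrt{- \frac{16207}{2} - 42254} = \sqrt{- \frac{100715}{2}} = \frac{i \sqrt{201430}}{2}$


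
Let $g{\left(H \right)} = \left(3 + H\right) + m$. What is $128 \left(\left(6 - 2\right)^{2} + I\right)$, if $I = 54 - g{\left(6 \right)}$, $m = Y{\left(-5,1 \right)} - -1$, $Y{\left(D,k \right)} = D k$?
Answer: $8320$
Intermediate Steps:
$m = -4$ ($m = \left(-5\right) 1 - -1 = -5 + 1 = -4$)
$g{\left(H \right)} = -1 + H$ ($g{\left(H \right)} = \left(3 + H\right) - 4 = -1 + H$)
$I = 49$ ($I = 54 - \left(-1 + 6\right) = 54 - 5 = 49$)
$128 \left(\left(6 - 2\right)^{2} + I\right) = 128 \left(\left(6 - 2\right)^{2} + 49\right) = 128 \left(4^{2} + 49\right) = 128 \left(16 + 49\right) = 128 \cdot 65 = 8320$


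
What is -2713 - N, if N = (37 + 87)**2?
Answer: -18089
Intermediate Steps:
N = 15376 (N = 124**2 = 15376)
-2713 - N = -2713 - 1*15376 = -2713 - 15376 = -18089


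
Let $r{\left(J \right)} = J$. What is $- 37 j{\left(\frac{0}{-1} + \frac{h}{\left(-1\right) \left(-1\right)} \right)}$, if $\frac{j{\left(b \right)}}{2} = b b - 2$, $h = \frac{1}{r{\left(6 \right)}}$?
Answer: $\frac{2627}{18} \approx 145.94$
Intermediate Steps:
$h = \frac{1}{6} \approx 0.16667$
$j{\left(b \right)} = -4 + 2 b^{2}$ ($j{\left(b \right)} = 2 \left(b b - 2\right) = 2 \left(b^{2} - 2\right) = 2 \left(-2 + b^{2}\right) = -4 + 2 b^{2}$)
$- 37 j{\left(\frac{0}{-1} + \frac{h}{\left(-1\right) \left(-1\right)} \right)} = - 37 \left(-4 + 2 \left(\frac{0}{-1} + \frac{1}{6 \left(\left(-1\right) \left(-1\right)\right)}\right)^{2}\right) = - 37 \left(-4 + 2 \left(0 \left(-1\right) + \frac{1}{6 \cdot 1}\right)^{2}\right) = - 37 \left(-4 + 2 \left(0 + \frac{1}{6} \cdot 1\right)^{2}\right) = - 37 \left(-4 + 2 \left(0 + \frac{1}{6}\right)^{2}\right) = - 37 \left(-4 + \frac{2}{36}\right) = - 37 \left(-4 + 2 \cdot \frac{1}{36}\right) = - 37 \left(-4 + \frac{1}{18}\right) = \left(-37\right) \left(- \frac{71}{18}\right) = \frac{2627}{18}$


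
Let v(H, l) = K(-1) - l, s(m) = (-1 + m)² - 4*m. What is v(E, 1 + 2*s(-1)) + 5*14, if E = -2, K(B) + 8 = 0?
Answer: 45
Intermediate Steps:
K(B) = -8 (K(B) = -8 + 0 = -8)
v(H, l) = -8 - l
v(E, 1 + 2*s(-1)) + 5*14 = (-8 - (1 + 2*((-1 - 1)² - 4*(-1)))) + 5*14 = (-8 - (1 + 2*((-2)² + 4))) + 70 = (-8 - (1 + 2*(4 + 4))) + 70 = (-8 - (1 + 2*8)) + 70 = (-8 - (1 + 16)) + 70 = (-8 - 1*17) + 70 = (-8 - 17) + 70 = -25 + 70 = 45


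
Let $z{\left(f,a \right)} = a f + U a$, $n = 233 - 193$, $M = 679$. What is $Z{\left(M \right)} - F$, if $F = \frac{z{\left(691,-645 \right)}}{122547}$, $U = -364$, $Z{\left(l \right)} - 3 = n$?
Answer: $\frac{1826812}{40849} \approx 44.721$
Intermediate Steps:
$n = 40$ ($n = 233 - 193 = 40$)
$Z{\left(l \right)} = 43$ ($Z{\left(l \right)} = 3 + 40 = 43$)
$z{\left(f,a \right)} = - 364 a + a f$ ($z{\left(f,a \right)} = a f - 364 a = - 364 a + a f$)
$F = - \frac{70305}{40849}$ ($F = \frac{\left(-645\right) \left(-364 + 691\right)}{122547} = \left(-645\right) 327 \cdot \frac{1}{122547} = \left(-210915\right) \frac{1}{122547} = - \frac{70305}{40849} \approx -1.7211$)
$Z{\left(M \right)} - F = 43 - - \frac{70305}{40849} = 43 + \frac{70305}{40849} = \frac{1826812}{40849}$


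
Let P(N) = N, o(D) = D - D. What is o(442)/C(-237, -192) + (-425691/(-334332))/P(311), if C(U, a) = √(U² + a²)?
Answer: 47299/11553028 ≈ 0.0040941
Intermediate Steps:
o(D) = 0
o(442)/C(-237, -192) + (-425691/(-334332))/P(311) = 0/(√((-237)² + (-192)²)) - 425691/(-334332)/311 = 0/(√(56169 + 36864)) - 425691*(-1/334332)*(1/311) = 0/(√93033) + (47299/37148)*(1/311) = 0/((3*√10337)) + 47299/11553028 = 0*(√10337/31011) + 47299/11553028 = 0 + 47299/11553028 = 47299/11553028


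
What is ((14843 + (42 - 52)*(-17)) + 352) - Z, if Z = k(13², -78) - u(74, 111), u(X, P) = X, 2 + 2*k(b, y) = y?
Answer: 15479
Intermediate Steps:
k(b, y) = -1 + y/2
Z = -114 (Z = (-1 + (½)*(-78)) - 1*74 = (-1 - 39) - 74 = -40 - 74 = -114)
((14843 + (42 - 52)*(-17)) + 352) - Z = ((14843 + (42 - 52)*(-17)) + 352) - 1*(-114) = ((14843 - 10*(-17)) + 352) + 114 = ((14843 + 170) + 352) + 114 = (15013 + 352) + 114 = 15365 + 114 = 15479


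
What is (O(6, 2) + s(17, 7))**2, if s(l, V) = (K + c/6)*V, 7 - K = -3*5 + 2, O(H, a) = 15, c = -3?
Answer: 91809/4 ≈ 22952.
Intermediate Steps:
K = 20 (K = 7 - (-3*5 + 2) = 7 - (-15 + 2) = 7 - 1*(-13) = 7 + 13 = 20)
s(l, V) = 39*V/2 (s(l, V) = (20 - 3/6)*V = (20 - 3*1/6)*V = (20 - 1/2)*V = 39*V/2)
(O(6, 2) + s(17, 7))**2 = (15 + (39/2)*7)**2 = (15 + 273/2)**2 = (303/2)**2 = 91809/4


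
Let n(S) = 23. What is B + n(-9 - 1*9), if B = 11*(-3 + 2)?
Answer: 12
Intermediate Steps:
B = -11 (B = 11*(-1) = -11)
B + n(-9 - 1*9) = -11 + 23 = 12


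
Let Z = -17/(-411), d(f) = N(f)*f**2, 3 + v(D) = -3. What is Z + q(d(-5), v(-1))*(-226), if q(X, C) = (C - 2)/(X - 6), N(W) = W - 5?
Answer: -46171/6576 ≈ -7.0211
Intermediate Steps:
N(W) = -5 + W
v(D) = -6 (v(D) = -3 - 3 = -6)
d(f) = f**2*(-5 + f) (d(f) = (-5 + f)*f**2 = f**2*(-5 + f))
Z = 17/411 (Z = -17*(-1/411) = 17/411 ≈ 0.041363)
q(X, C) = (-2 + C)/(-6 + X)
Z + q(d(-5), v(-1))*(-226) = 17/411 + ((-2 - 6)/(-6 + (-5)**2*(-5 - 5)))*(-226) = 17/411 + (-8/(-6 + 25*(-10)))*(-226) = 17/411 + (-8/(-6 - 250))*(-226) = 17/411 + (-8/(-256))*(-226) = 17/411 - 1/256*(-8)*(-226) = 17/411 + (1/32)*(-226) = 17/411 - 113/16 = -46171/6576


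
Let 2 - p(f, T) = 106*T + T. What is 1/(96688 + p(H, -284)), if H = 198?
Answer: 1/127078 ≈ 7.8692e-6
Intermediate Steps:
p(f, T) = 2 - 107*T (p(f, T) = 2 - (106*T + T) = 2 - 107*T)
1/(96688 + p(H, -284)) = 1/(96688 + (2 - 107*(-284))) = 1/(96688 + (2 + 30388)) = 1/(96688 + 30390) = 1/127078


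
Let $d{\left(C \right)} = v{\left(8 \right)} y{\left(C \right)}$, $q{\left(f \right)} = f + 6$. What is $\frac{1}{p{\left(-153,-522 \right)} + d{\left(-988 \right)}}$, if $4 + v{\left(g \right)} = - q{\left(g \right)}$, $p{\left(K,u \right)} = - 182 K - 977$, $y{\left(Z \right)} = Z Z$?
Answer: $- \frac{1}{17543723} \approx -5.7 \cdot 10^{-8}$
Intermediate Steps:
$y{\left(Z \right)} = Z^{2}$
$p{\left(K,u \right)} = -977 - 182 K$
$q{\left(f \right)} = 6 + f$
$v{\left(g \right)} = -10 - g$ ($v{\left(g \right)} = -4 - \left(6 + g\right) = -10 - g$)
$d{\left(C \right)} = - 18 C^{2}$ ($d{\left(C \right)} = \left(-10 - 8\right) C^{2} = - 18 C^{2}$)
$\frac{1}{p{\left(-153,-522 \right)} + d{\left(-988 \right)}} = \frac{1}{\left(-977 - -27846\right) - 18 \left(-988\right)^{2}} = \frac{1}{\left(-977 + 27846\right) - 17570592} = \frac{1}{26869 - 17570592} = \frac{1}{-17543723} = - \frac{1}{17543723}$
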